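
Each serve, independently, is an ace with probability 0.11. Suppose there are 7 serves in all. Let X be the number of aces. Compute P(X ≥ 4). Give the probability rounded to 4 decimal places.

0.0039

X ~ Binomial(7, 0.11); P(X ≥ 4) = Σ C(7,k) p^k (1−p)^(7−k) over k:
  k=4: C(7,4)·0.11^4·0.89^3 = 0.003613
  k=5: C(7,5)·0.11^5·0.89^2 = 0.000268
  k=6: C(7,6)·0.11^6·0.89^1 = 0.000011
  k=7: C(7,7)·0.11^7·0.89^0 = 0.000000
Total = 0.003892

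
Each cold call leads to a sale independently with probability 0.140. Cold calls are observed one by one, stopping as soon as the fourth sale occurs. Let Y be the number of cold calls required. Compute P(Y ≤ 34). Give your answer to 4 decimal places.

Finishing within 34 cold calls ⇔ at least 4 successes in the first 34. With X ~ Binomial(34, 0.14), P(Y ≤ 34) = 1 − P(X ≤ 3).
  k=0: C(34,0)·0.14^0·0.86^34 = 0.005929
  k=1: C(34,1)·0.14^1·0.86^33 = 0.032814
  k=2: C(34,2)·0.14^2·0.86^32 = 0.088139
  k=3: C(34,3)·0.14^3·0.86^31 = 0.153048
1 − 0.279930 = 0.720070

0.7201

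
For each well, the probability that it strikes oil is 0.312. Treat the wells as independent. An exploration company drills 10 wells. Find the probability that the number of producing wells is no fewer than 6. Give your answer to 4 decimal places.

0.0568

X ~ Binomial(10, 0.312); P(X ≥ 6) = Σ C(10,k) p^k (1−p)^(10−k) over k:
  k=6: C(10,6)·0.312^6·0.688^4 = 0.043401
  k=7: C(10,7)·0.312^7·0.688^3 = 0.011247
  k=8: C(10,8)·0.312^8·0.688^2 = 0.001913
  k=9: C(10,9)·0.312^9·0.688^1 = 0.000193
  k=10: C(10,10)·0.312^10·0.688^0 = 0.000009
Total = 0.056762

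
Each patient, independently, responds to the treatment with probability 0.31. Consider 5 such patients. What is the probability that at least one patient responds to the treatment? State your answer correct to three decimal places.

P(at least one) = 1 − P(none) = 1 − (1 − 0.31)^5
= 1 − 0.15640 = 0.84360

0.844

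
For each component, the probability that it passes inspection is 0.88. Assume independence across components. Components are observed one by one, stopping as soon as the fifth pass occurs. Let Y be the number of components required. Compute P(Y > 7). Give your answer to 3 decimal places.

Needing more than 7 components ⇔ fewer than 5 successes in the first 7. With X ~ Binomial(7, 0.88), P(Y > 7) = P(X ≤ 4).
  k=0: C(7,0)·0.88^0·0.12^7 = 0.00000
  k=1: C(7,1)·0.88^1·0.12^6 = 0.00002
  k=2: C(7,2)·0.88^2·0.12^5 = 0.00040
  k=3: C(7,3)·0.88^3·0.12^4 = 0.00495
  k=4: C(7,4)·0.88^4·0.12^3 = 0.03627
P(X ≤ 4) = 0.04164

0.042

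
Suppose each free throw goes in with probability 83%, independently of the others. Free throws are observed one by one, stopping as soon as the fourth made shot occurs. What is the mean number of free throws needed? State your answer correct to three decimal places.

4.819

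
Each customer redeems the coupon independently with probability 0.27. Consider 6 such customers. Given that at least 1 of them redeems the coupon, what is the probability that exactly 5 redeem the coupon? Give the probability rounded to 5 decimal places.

X ~ Binomial(6, 0.27). Want P(X=5 | X≥1) = P(X=5) / P(X≥1).
P(X=5) = C(6,5)·0.27^5·0.73^1 = 0.0062848
P(X≥1) = 1 − 0.1513342 = 0.8486658
Ratio = 0.0062848 / 0.8486658 = 0.0074055

0.00741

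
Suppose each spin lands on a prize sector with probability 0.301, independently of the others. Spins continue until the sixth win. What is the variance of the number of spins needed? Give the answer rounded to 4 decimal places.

Y = total spins until the sixth success; negative binomial with r=6, p=0.301.
Var(Y) = r(1−p)/p² = 6·0.699 / 0.301² = 46.290880

46.2909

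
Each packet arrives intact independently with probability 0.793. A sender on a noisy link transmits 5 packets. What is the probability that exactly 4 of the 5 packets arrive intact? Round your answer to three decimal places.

X ~ Binomial(n=5, p=0.793).
P(X=4) = C(5,4) · p^4 · (1−p)^1
= 5 · 0.39545 · 0.207 = 0.40929

0.409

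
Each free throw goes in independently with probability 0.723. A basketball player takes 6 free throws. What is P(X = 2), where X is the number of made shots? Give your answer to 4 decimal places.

X ~ Binomial(n=6, p=0.723).
P(X=2) = C(6,2) · p^2 · (1−p)^4
= 15 · 0.52273 · 0.0058873 = 0.046162

0.0462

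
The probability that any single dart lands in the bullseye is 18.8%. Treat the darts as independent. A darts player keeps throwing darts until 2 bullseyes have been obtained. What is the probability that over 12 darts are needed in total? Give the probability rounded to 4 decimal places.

0.3104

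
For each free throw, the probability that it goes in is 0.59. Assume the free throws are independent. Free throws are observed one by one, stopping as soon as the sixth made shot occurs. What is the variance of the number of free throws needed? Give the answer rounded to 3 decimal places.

Y = total free throws until the sixth success; negative binomial with r=6, p=0.59.
Var(Y) = r(1−p)/p² = 6·0.41 / 0.59² = 7.06693

7.067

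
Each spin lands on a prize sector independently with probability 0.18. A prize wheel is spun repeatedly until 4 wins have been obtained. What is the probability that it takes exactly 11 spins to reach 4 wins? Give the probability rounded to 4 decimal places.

0.0314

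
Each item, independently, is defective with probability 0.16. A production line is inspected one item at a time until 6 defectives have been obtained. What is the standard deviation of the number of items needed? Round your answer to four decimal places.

14.0312

Y = total items until the sixth success; negative binomial with r=6, p=0.16.
SD(Y) = √[r(1−p)/p²] = √(196.875000) = 14.031215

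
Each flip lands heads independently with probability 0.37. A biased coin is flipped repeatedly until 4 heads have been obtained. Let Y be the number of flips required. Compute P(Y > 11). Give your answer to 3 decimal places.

0.371

Needing more than 11 flips ⇔ fewer than 4 successes in the first 11. With X ~ Binomial(11, 0.37), P(Y > 11) = P(X ≤ 3).
  k=0: C(11,0)·0.37^0·0.63^11 = 0.00621
  k=1: C(11,1)·0.37^1·0.63^10 = 0.04009
  k=2: C(11,2)·0.37^2·0.63^9 = 0.11771
  k=3: C(11,3)·0.37^3·0.63^8 = 0.20740
P(X ≤ 3) = 0.37141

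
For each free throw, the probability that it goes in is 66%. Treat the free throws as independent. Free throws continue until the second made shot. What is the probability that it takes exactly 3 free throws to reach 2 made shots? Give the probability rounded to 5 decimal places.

0.29621

Y = trial on which the second success occurs; negative binomial, r=2, p=0.66.
P(Y=3) = C(2,1) · p^2 · (1−p)^1
= 2 · 0.4356 · 0.34 = 0.2962080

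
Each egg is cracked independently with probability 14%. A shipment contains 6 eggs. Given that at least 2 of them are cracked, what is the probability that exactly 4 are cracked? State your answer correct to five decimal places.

X ~ Binomial(6, 0.14). Want P(X=4 | X≥2) = P(X=4) / P(X≥2).
P(X=4) = C(6,4)·0.14^4·0.86^2 = 0.0042619
P(X≥2) = 1 − 0.4045672 − 0.3951587 = 0.2002741
Ratio = 0.0042619 / 0.2002741 = 0.0212802

0.02128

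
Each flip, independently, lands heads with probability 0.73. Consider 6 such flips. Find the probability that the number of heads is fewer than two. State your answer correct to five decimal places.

0.00667

X ~ Binomial(6, 0.73); P(X ≤ 1) = Σ C(6,k) p^k (1−p)^(6−k) over k:
  k=0: C(6,0)·0.73^0·0.27^6 = 0.0003874
  k=1: C(6,1)·0.73^1·0.27^5 = 0.0062848
Total = 0.0066722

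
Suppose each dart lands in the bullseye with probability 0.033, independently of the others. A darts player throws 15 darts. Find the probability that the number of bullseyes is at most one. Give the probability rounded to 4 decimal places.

0.9139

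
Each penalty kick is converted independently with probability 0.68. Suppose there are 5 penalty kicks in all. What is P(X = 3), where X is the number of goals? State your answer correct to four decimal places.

X ~ Binomial(n=5, p=0.68).
P(X=3) = C(5,3) · p^3 · (1−p)^2
= 10 · 0.31443 · 0.1024 = 0.321978

0.3220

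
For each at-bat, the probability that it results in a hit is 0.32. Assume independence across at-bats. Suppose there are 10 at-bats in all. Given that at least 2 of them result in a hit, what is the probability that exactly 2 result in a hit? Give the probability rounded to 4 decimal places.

X ~ Binomial(10, 0.32). Want P(X=2 | X≥2) = P(X=2) / P(X≥2).
P(X=2) = C(10,2)·0.32^2·0.68^8 = 0.210661
P(X≥2) = 1 − 0.021139 − 0.099479 = 0.879382
Ratio = 0.210661 / 0.879382 = 0.239556

0.2396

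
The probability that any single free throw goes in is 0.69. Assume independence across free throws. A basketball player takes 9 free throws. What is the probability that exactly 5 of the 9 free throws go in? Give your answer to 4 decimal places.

X ~ Binomial(n=9, p=0.69).
P(X=5) = C(9,5) · p^5 · (1−p)^4
= 126 · 0.1564 · 0.0092352 = 0.181996

0.1820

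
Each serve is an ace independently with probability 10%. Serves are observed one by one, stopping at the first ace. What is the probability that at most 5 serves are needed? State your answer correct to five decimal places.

0.40951

Y = number of serves to the first success; geometric, p = 0.10.
P(Y ≤ 5) = 1 − (1−p)^5 = 1 − 0.5904900 = 0.4095100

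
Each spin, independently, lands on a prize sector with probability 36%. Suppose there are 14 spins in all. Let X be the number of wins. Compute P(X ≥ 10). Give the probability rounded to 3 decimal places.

0.008

X ~ Binomial(14, 0.36); P(X ≥ 10) = Σ C(14,k) p^k (1−p)^(14−k) over k:
  k=10: C(14,10)·0.36^10·0.64^4 = 0.00614
  k=11: C(14,11)·0.36^11·0.64^3 = 0.00126
  k=12: C(14,12)·0.36^12·0.64^2 = 0.00018
  k=13: C(14,13)·0.36^13·0.64^1 = 0.00002
  k=14: C(14,14)·0.36^14·0.64^0 = 0.00000
Total = 0.00759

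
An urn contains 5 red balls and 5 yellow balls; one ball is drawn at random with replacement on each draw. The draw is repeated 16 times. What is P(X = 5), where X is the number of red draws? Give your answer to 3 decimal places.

X ~ Binomial(n=16, p=0.50).
P(X=5) = C(16,5) · p^5 · (1−p)^11
= 4368 · 0.03125 · 0.00048828 = 0.06665

0.067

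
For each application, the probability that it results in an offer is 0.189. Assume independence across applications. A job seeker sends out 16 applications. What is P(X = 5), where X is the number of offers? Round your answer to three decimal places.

X ~ Binomial(n=16, p=0.189).
P(X=5) = C(16,5) · p^5 · (1−p)^11
= 4368 · 0.00024116 · 0.099823 = 0.10515

0.105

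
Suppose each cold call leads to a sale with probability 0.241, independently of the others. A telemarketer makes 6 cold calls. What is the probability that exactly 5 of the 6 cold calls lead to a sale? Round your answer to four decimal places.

X ~ Binomial(n=6, p=0.241).
P(X=5) = C(6,5) · p^5 · (1−p)^1
= 6 · 0.00081299 · 0.759 = 0.003702

0.0037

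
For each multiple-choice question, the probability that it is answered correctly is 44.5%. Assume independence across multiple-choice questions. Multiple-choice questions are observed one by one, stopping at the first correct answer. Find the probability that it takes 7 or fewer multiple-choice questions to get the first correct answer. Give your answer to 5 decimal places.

0.98378

Y = number of multiple-choice questions to the first success; geometric, p = 0.445.
P(Y ≤ 7) = 1 − (1−p)^7 = 1 − 0.0162200 = 0.9837800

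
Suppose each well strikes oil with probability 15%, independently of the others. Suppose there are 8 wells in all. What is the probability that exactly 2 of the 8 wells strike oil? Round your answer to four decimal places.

0.2376

X ~ Binomial(n=8, p=0.15).
P(X=2) = C(8,2) · p^2 · (1−p)^6
= 28 · 0.0225 · 0.37715 = 0.237604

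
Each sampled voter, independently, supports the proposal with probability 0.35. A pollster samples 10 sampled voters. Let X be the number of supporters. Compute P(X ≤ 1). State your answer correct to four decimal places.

X ~ Binomial(10, 0.35); P(X ≤ 1) = Σ C(10,k) p^k (1−p)^(10−k) over k:
  k=0: C(10,0)·0.35^0·0.65^10 = 0.013463
  k=1: C(10,1)·0.35^1·0.65^9 = 0.072492
Total = 0.085954

0.0860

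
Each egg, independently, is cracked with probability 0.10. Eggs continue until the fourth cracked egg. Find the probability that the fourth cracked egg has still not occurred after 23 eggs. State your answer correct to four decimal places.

Needing more than 23 eggs ⇔ fewer than 4 successes in the first 23. With X ~ Binomial(23, 0.10), P(Y > 23) = P(X ≤ 3).
  k=0: C(23,0)·0.10^0·0.90^23 = 0.088629
  k=1: C(23,1)·0.10^1·0.90^22 = 0.226497
  k=2: C(23,2)·0.10^2·0.90^21 = 0.276830
  k=3: C(23,3)·0.10^3·0.90^20 = 0.215312
P(X ≤ 3) = 0.807269

0.8073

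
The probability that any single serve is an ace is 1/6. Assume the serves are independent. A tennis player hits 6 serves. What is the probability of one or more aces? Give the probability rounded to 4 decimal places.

0.6651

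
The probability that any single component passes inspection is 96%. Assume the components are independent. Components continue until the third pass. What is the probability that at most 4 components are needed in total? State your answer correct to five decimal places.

0.99090

Finishing within 4 components ⇔ at least 3 successes in the first 4. With X ~ Binomial(4, 0.96), P(Y ≤ 4) = 1 − P(X ≤ 2).
  k=0: C(4,0)·0.96^0·0.04^4 = 0.0000026
  k=1: C(4,1)·0.96^1·0.04^3 = 0.0002458
  k=2: C(4,2)·0.96^2·0.04^2 = 0.0088474
1 − 0.0090957 = 0.9909043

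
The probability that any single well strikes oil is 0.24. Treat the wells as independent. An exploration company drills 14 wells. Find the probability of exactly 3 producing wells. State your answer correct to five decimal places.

X ~ Binomial(n=14, p=0.24).
P(X=3) = C(14,3) · p^3 · (1−p)^11
= 364 · 0.013824 · 0.04886 = 0.2458582

0.24586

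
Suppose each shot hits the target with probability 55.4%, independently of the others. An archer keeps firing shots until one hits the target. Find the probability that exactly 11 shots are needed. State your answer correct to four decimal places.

Geometric (trials to first success), p = 0.554.
P(Y = 11) = (1−p)^10 · p = 0.00031142 · 0.554 = 0.000173

0.0002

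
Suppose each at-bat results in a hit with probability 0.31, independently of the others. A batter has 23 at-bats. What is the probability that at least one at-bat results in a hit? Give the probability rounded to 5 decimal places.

0.99980

P(at least one) = 1 − P(none) = 1 − (1 − 0.31)^23
= 1 − 0.0001966 = 0.9998034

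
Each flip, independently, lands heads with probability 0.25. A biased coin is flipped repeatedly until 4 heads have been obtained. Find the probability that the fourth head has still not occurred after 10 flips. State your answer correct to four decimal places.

0.7759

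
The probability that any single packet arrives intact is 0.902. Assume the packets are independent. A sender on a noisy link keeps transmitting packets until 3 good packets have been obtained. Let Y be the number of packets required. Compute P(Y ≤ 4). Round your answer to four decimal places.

Finishing within 4 packets ⇔ at least 3 successes in the first 4. With X ~ Binomial(4, 0.902), P(Y ≤ 4) = 1 − P(X ≤ 2).
  k=0: C(4,0)·0.902^0·0.098^4 = 0.000092
  k=1: C(4,1)·0.902^1·0.098^3 = 0.003396
  k=2: C(4,2)·0.902^2·0.098^2 = 0.046883
1 − 0.050371 = 0.949629

0.9496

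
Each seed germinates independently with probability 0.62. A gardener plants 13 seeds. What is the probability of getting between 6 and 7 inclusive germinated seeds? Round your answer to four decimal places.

0.2935

X ~ Binomial(13, 0.62); P(6 ≤ X ≤ 7) = Σ C(13,k) p^k (1−p)^(13−k) over k:
  k=6: C(13,6)·0.62^6·0.38^7 = 0.111520
  k=7: C(13,7)·0.62^7·0.38^6 = 0.181954
Total = 0.293474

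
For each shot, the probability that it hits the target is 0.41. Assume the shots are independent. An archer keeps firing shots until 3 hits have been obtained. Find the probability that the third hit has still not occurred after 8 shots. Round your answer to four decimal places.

Needing more than 8 shots ⇔ fewer than 3 successes in the first 8. With X ~ Binomial(8, 0.41), P(Y > 8) = P(X ≤ 2).
  k=0: C(8,0)·0.41^0·0.59^8 = 0.014683
  k=1: C(8,1)·0.41^1·0.59^7 = 0.081628
  k=2: C(8,2)·0.41^2·0.59^6 = 0.198535
P(X ≤ 2) = 0.294846

0.2948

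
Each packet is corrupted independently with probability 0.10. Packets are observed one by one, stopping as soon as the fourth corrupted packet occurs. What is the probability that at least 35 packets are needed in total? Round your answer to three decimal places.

0.554

Needing more than 34 packets ⇔ fewer than 4 successes in the first 34. With X ~ Binomial(34, 0.10), P(Y > 34) = P(X ≤ 3).
  k=0: C(34,0)·0.10^0·0.90^34 = 0.02781
  k=1: C(34,1)·0.10^1·0.90^33 = 0.10507
  k=2: C(34,2)·0.10^2·0.90^32 = 0.19263
  k=3: C(34,3)·0.10^3·0.90^31 = 0.22830
P(X ≤ 3) = 0.55382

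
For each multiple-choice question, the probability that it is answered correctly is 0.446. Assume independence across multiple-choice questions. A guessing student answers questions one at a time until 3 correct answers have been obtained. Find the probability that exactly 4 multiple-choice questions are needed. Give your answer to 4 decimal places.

Y = trial on which the third success occurs; negative binomial, r=3, p=0.446.
P(Y=4) = C(3,2) · p^3 · (1−p)^1
= 3 · 0.088717 · 0.554 = 0.147447

0.1474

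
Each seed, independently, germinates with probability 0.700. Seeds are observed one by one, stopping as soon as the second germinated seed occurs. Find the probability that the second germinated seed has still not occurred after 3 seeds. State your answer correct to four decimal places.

Needing more than 3 seeds ⇔ fewer than 2 successes in the first 3. With X ~ Binomial(3, 0.70), P(Y > 3) = P(X ≤ 1).
  k=0: C(3,0)·0.70^0·0.30^3 = 0.027000
  k=1: C(3,1)·0.70^1·0.30^2 = 0.189000
P(X ≤ 1) = 0.216000

0.2160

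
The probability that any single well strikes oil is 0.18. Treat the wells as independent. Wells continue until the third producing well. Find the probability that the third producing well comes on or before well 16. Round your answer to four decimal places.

Finishing within 16 wells ⇔ at least 3 successes in the first 16. With X ~ Binomial(16, 0.18), P(Y ≤ 16) = 1 − P(X ≤ 2).
  k=0: C(16,0)·0.18^0·0.82^16 = 0.041785
  k=1: C(16,1)·0.18^1·0.82^15 = 0.146757
  k=2: C(16,2)·0.18^2·0.82^14 = 0.241613
1 − 0.430156 = 0.569844

0.5698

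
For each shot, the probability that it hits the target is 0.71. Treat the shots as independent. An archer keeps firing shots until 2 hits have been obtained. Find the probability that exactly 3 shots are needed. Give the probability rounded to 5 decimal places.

0.29238

Y = trial on which the second success occurs; negative binomial, r=2, p=0.71.
P(Y=3) = C(2,1) · p^2 · (1−p)^1
= 2 · 0.5041 · 0.29 = 0.2923780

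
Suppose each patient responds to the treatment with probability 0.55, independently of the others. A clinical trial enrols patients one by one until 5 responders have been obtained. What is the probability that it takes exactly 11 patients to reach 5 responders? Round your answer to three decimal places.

Y = trial on which the fifth success occurs; negative binomial, r=5, p=0.55.
P(Y=11) = C(10,4) · p^5 · (1−p)^6
= 210 · 0.050328 · 0.0083038 = 0.08776

0.088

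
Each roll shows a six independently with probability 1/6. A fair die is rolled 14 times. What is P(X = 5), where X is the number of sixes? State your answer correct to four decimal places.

0.0499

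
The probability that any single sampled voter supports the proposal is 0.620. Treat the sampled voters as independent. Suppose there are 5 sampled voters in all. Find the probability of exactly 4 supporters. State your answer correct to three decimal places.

0.281

X ~ Binomial(n=5, p=0.62).
P(X=4) = C(5,4) · p^4 · (1−p)^1
= 5 · 0.14776 · 0.38 = 0.28075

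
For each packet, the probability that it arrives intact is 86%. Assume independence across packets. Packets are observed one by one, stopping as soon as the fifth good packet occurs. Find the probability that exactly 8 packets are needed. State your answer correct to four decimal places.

0.0452

Y = trial on which the fifth success occurs; negative binomial, r=5, p=0.86.
P(Y=8) = C(7,4) · p^5 · (1−p)^3
= 35 · 0.47043 · 0.002744 = 0.045180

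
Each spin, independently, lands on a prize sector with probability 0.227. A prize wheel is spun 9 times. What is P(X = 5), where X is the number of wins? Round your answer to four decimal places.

X ~ Binomial(n=9, p=0.227).
P(X=5) = C(9,5) · p^5 · (1−p)^4
= 126 · 0.00060274 · 0.35704 = 0.027116

0.0271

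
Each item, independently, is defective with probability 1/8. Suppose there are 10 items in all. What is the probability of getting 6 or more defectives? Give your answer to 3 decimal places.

X ~ Binomial(10, 0.125); P(X ≥ 6) = Σ C(10,k) p^k (1−p)^(10−k) over k:
  k=6: C(10,6)·0.125^6·0.875^4 = 0.00047
  k=7: C(10,7)·0.125^7·0.875^3 = 0.00004
  k=8: C(10,8)·0.125^8·0.875^2 = 0.00000
  k=9: C(10,9)·0.125^9·0.875^1 = 0.00000
  k=10: C(10,10)·0.125^10·0.875^0 = 0.00000
Total = 0.00051

0.001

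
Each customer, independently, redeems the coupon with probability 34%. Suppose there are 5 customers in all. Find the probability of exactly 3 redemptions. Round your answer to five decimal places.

X ~ Binomial(n=5, p=0.34).
P(X=3) = C(5,3) · p^3 · (1−p)^2
= 10 · 0.039304 · 0.4356 = 0.1712082

0.17121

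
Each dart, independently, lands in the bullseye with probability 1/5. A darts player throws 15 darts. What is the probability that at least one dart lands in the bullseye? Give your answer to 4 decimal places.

P(at least one) = 1 − P(none) = 1 − (1 − 0.20)^15
= 1 − 0.035184 = 0.964816

0.9648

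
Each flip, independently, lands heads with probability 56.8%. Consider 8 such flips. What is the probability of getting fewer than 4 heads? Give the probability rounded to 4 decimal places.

0.2271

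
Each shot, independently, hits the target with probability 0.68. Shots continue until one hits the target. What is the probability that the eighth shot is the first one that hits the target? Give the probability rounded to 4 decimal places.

0.0002

Geometric (trials to first success), p = 0.68.
P(Y = 8) = (1−p)^7 · p = 0.0003436 · 0.68 = 0.000234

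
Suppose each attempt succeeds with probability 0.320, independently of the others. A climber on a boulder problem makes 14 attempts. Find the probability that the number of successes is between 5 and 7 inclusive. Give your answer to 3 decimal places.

X ~ Binomial(14, 0.32); P(5 ≤ X ≤ 7) = Σ C(14,k) p^k (1−p)^(14−k) over k:
  k=5: C(14,5)·0.32^5·0.68^9 = 0.20883
  k=6: C(14,6)·0.32^6·0.68^8 = 0.14741
  k=7: C(14,7)·0.32^7·0.68^7 = 0.07928
Total = 0.43552

0.436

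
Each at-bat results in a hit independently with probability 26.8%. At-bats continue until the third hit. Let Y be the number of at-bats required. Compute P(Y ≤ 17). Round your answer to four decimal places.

0.8734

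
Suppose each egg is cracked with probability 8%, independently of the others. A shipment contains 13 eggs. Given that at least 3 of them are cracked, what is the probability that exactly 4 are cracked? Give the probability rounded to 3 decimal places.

X ~ Binomial(13, 0.08). Want P(X=4 | X≥3) = P(X=4) / P(X≥3).
P(X=4) = C(13,4)·0.08^4·0.92^9 = 0.01383
P(X≥3) = 1 − 0.33825 − 0.38237 − 0.19950 = 0.07987
Ratio = 0.01383 / 0.07987 = 0.17312

0.173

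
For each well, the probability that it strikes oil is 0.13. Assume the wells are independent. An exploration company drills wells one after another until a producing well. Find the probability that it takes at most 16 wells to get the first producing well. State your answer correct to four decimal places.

0.8923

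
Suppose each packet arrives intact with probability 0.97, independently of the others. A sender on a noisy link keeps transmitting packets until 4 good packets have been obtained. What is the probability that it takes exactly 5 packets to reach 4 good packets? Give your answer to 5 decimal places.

0.10624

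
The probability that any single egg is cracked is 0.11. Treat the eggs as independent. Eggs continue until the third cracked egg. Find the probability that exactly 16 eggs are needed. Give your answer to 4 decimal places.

Y = trial on which the third success occurs; negative binomial, r=3, p=0.11.
P(Y=16) = C(15,2) · p^3 · (1−p)^13
= 105 · 0.001331 · 0.21982 = 0.030721

0.0307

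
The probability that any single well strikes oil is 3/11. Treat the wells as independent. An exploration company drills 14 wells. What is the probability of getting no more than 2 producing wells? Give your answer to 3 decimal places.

0.221

X ~ Binomial(14, 0.272727); P(X ≤ 2) = Σ C(14,k) p^k (1−p)^(14−k) over k:
  k=0: C(14,0)·0.272727^0·0.727273^14 = 0.01158
  k=1: C(14,1)·0.272727^1·0.727273^13 = 0.06080
  k=2: C(14,2)·0.272727^2·0.727273^12 = 0.14821
Total = 0.22059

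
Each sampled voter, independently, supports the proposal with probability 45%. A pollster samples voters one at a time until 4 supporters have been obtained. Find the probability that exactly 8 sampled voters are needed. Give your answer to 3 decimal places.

0.131

Y = trial on which the fourth success occurs; negative binomial, r=4, p=0.45.
P(Y=8) = C(7,3) · p^4 · (1−p)^4
= 35 · 0.041006 · 0.091506 = 0.13133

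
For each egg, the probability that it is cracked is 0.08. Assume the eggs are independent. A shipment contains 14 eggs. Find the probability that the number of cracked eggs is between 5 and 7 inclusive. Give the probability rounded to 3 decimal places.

X ~ Binomial(14, 0.08); P(5 ≤ X ≤ 7) = Σ C(14,k) p^k (1−p)^(14−k) over k:
  k=5: C(14,5)·0.08^5·0.92^9 = 0.00310
  k=6: C(14,6)·0.08^6·0.92^8 = 0.00040
  k=7: C(14,7)·0.08^7·0.92^7 = 0.00004
Total = 0.00354

0.004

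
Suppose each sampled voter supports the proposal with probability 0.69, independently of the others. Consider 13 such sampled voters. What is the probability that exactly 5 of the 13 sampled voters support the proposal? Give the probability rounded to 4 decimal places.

0.0172

X ~ Binomial(n=13, p=0.69).
P(X=5) = C(13,5) · p^5 · (1−p)^8
= 1287 · 0.1564 · 8.5289e-05 = 0.017168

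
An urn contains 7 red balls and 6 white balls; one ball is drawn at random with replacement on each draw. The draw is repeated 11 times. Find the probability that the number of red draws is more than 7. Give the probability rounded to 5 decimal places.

0.17073

X ~ Binomial(11, 0.538462); P(X ≥ 8) = Σ C(11,k) p^k (1−p)^(11−k) over k:
  k=8: C(11,8)·0.538462^8·0.461538^3 = 0.1146424
  k=9: C(11,9)·0.538462^9·0.461538^2 = 0.0445831
  k=10: C(11,10)·0.538462^10·0.461538^1 = 0.0104027
  k=11: C(11,11)·0.538462^11·0.461538^0 = 0.0011033
Total = 0.1707316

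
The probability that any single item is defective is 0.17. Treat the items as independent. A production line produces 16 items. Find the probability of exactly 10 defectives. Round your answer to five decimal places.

0.00005

X ~ Binomial(n=16, p=0.17).
P(X=10) = C(16,10) · p^10 · (1−p)^6
= 8008 · 2.016e-08 · 0.32694 = 0.0000528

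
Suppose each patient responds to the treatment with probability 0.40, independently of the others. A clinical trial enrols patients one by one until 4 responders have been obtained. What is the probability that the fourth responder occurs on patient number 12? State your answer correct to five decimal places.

Y = trial on which the fourth success occurs; negative binomial, r=4, p=0.40.
P(Y=12) = C(11,3) · p^4 · (1−p)^8
= 165 · 0.0256 · 0.016796 = 0.0709470

0.07095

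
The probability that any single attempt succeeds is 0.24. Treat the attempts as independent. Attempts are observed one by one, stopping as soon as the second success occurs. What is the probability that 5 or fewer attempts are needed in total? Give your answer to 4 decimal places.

0.3461

Finishing within 5 attempts ⇔ at least 2 successes in the first 5. With X ~ Binomial(5, 0.24), P(Y ≤ 5) = 1 − P(X ≤ 1).
  k=0: C(5,0)·0.24^0·0.76^5 = 0.253553
  k=1: C(5,1)·0.24^1·0.76^4 = 0.400346
1 − 0.653899 = 0.346101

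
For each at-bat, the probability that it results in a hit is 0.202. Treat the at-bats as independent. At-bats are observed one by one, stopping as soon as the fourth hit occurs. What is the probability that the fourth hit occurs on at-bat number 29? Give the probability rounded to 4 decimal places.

Y = trial on which the fourth success occurs; negative binomial, r=4, p=0.202.
P(Y=29) = C(28,3) · p^4 · (1−p)^25
= 3276 · 0.001665 · 0.0035487 = 0.019356

0.0194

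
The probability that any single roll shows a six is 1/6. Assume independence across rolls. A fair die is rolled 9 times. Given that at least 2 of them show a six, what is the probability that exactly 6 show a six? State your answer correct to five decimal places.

X ~ Binomial(9, 0.166667). Want P(X=6 | X≥2) = P(X=6) / P(X≥2).
P(X=6) = C(9,6)·0.166667^6·0.833333^3 = 0.0010419
P(X≥2) = 1 − 0.1938067 − 0.3488521 = 0.4573412
Ratio = 0.0010419 / 0.4573412 = 0.0022782

0.00228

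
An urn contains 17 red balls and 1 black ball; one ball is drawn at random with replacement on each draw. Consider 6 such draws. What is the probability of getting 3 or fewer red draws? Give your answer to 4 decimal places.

X ~ Binomial(6, 0.944444); P(X ≤ 3) = Σ C(6,k) p^k (1−p)^(6−k) over k:
  k=0: C(6,0)·0.944444^0·0.055556^6 = 0.000000
  k=1: C(6,1)·0.944444^1·0.055556^5 = 0.000003
  k=2: C(6,2)·0.944444^2·0.055556^4 = 0.000127
  k=3: C(6,3)·0.944444^3·0.055556^3 = 0.002889
Total = 0.003019

0.0030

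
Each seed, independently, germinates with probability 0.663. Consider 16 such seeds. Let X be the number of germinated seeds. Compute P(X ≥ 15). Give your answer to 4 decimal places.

0.0127

X ~ Binomial(16, 0.663); P(X ≥ 15) = Σ C(16,k) p^k (1−p)^(16−k) over k:
  k=15: C(16,15)·0.663^15·0.337^1 = 0.011336
  k=16: C(16,16)·0.663^16·0.337^0 = 0.001394
Total = 0.012730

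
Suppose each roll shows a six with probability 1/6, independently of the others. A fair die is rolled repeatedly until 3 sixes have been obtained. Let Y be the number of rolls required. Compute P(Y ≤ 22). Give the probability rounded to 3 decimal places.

Finishing within 22 rolls ⇔ at least 3 successes in the first 22. With X ~ Binomial(22, 0.166667), P(Y ≤ 22) = 1 − P(X ≤ 2).
  k=0: C(22,0)·0.166667^0·0.833333^22 = 0.01811
  k=1: C(22,1)·0.166667^1·0.833333^21 = 0.07970
  k=2: C(22,2)·0.166667^2·0.833333^20 = 0.16737
1 − 0.26519 = 0.73481

0.735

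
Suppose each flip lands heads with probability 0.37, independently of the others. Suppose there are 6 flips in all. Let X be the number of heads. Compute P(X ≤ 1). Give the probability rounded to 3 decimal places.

X ~ Binomial(6, 0.37); P(X ≤ 1) = Σ C(6,k) p^k (1−p)^(6−k) over k:
  k=0: C(6,0)·0.37^0·0.63^6 = 0.06252
  k=1: C(6,1)·0.37^1·0.63^5 = 0.22032
Total = 0.28284

0.283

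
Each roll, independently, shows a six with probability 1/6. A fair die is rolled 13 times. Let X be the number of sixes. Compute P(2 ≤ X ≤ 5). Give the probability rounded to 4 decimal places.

X ~ Binomial(13, 0.166667); P(2 ≤ X ≤ 5) = Σ C(13,k) p^k (1−p)^(13−k) over k:
  k=2: C(13,2)·0.166667^2·0.833333^11 = 0.291607
  k=3: C(13,3)·0.166667^3·0.833333^10 = 0.213845
  k=4: C(13,4)·0.166667^4·0.833333^9 = 0.106923
  k=5: C(13,5)·0.166667^5·0.833333^8 = 0.038492
Total = 0.650867

0.6509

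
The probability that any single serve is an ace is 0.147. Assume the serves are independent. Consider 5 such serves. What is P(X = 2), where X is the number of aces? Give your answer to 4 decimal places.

X ~ Binomial(n=5, p=0.147).
P(X=2) = C(5,2) · p^2 · (1−p)^3
= 10 · 0.021609 · 0.62065 = 0.134116

0.1341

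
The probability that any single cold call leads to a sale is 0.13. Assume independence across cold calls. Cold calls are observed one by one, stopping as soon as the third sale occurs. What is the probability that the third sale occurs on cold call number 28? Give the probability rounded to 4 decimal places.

0.0237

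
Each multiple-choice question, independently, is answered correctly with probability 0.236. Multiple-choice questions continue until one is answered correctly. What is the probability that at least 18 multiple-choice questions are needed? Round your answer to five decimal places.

0.01029

Y = number of multiple-choice questions to the first success; geometric, p = 0.236.
P(Y > 17) = P(first 17 all fail) = (1−p)^17 = 0.0102941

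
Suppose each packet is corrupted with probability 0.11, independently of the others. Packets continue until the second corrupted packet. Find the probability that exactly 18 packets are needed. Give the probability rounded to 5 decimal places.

0.03188

Y = trial on which the second success occurs; negative binomial, r=2, p=0.11.
P(Y=18) = C(17,1) · p^2 · (1−p)^16
= 17 · 0.0121 · 0.15497 = 0.0318768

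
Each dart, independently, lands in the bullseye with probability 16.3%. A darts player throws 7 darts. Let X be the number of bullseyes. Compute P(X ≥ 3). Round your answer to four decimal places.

0.0907

X ~ Binomial(7, 0.163); P(X ≥ 3) = Σ C(7,k) p^k (1−p)^(7−k) over k:
  k=3: C(7,3)·0.163^3·0.837^4 = 0.074393
  k=4: C(7,4)·0.163^4·0.837^3 = 0.014488
  k=5: C(7,5)·0.163^5·0.837^2 = 0.001693
  k=6: C(7,6)·0.163^6·0.837^1 = 0.000110
  k=7: C(7,7)·0.163^7·0.837^0 = 0.000003
Total = 0.090686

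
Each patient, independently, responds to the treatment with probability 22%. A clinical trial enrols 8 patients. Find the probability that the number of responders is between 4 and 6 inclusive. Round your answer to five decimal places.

X ~ Binomial(8, 0.22); P(4 ≤ X ≤ 6) = Σ C(8,k) p^k (1−p)^(8−k) over k:
  k=4: C(8,4)·0.22^4·0.78^4 = 0.0606970
  k=5: C(8,5)·0.22^5·0.78^3 = 0.0136957
  k=6: C(8,6)·0.22^6·0.78^2 = 0.0019314
Total = 0.0763242

0.07632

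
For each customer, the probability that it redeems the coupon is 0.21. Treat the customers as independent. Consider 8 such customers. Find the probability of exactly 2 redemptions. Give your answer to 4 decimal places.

X ~ Binomial(n=8, p=0.21).
P(X=2) = C(8,2) · p^2 · (1−p)^6
= 28 · 0.0441 · 0.24309 = 0.300164

0.3002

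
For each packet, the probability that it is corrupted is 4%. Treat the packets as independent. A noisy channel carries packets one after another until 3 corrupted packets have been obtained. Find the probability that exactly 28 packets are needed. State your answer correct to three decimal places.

0.008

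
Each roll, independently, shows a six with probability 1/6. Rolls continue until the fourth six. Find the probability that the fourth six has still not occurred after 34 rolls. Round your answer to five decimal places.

0.15869

Needing more than 34 rolls ⇔ fewer than 4 successes in the first 34. With X ~ Binomial(34, 0.166667), P(Y > 34) = P(X ≤ 3).
  k=0: C(34,0)·0.166667^0·0.833333^34 = 0.0020316
  k=1: C(34,1)·0.166667^1·0.833333^33 = 0.0138149
  k=2: C(34,2)·0.166667^2·0.833333^32 = 0.0455890
  k=3: C(34,3)·0.166667^3·0.833333^31 = 0.0972566
P(X ≤ 3) = 0.1586921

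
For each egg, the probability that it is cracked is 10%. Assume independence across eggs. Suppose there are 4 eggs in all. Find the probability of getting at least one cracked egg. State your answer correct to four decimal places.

P(at least one) = 1 − P(none) = 1 − (1 − 0.10)^4
= 1 − 0.656100 = 0.343900

0.3439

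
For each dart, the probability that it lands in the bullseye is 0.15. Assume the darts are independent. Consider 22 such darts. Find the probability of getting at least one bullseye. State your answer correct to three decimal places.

P(at least one) = 1 − P(none) = 1 − (1 − 0.15)^22
= 1 − 0.02800 = 0.97200

0.972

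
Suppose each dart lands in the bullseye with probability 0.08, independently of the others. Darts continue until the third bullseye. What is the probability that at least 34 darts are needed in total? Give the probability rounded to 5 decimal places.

0.50180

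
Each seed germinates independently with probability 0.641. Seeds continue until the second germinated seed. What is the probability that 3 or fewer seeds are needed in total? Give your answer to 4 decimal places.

0.7059

Finishing within 3 seeds ⇔ at least 2 successes in the first 3. With X ~ Binomial(3, 0.641), P(Y ≤ 3) = 1 − P(X ≤ 1).
  k=0: C(3,0)·0.641^0·0.359^3 = 0.046268
  k=1: C(3,1)·0.641^1·0.359^2 = 0.247838
1 − 0.294106 = 0.705894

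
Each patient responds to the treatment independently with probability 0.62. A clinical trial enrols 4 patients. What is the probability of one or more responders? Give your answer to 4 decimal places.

P(at least one) = 1 − P(none) = 1 − (1 − 0.62)^4
= 1 − 0.020851 = 0.979149

0.9791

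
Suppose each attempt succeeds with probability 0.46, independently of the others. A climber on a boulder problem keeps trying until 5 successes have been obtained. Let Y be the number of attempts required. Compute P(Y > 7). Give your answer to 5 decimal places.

0.83371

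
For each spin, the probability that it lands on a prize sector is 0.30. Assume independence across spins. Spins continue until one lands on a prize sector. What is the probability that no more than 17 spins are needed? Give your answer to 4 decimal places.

0.9977

Y = number of spins to the first success; geometric, p = 0.30.
P(Y ≤ 17) = 1 − (1−p)^17 = 1 − 0.002326 = 0.997674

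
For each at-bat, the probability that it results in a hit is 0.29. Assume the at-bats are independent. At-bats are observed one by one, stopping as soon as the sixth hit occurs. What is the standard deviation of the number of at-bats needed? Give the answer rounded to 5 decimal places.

7.11716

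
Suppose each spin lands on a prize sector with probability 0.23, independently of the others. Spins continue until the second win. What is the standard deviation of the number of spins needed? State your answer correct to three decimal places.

Y = total spins until the second success; negative binomial with r=2, p=0.23.
SD(Y) = √[r(1−p)/p²] = √(29.11153) = 5.39551

5.396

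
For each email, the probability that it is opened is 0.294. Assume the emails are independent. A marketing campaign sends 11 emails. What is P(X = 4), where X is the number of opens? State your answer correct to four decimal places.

X ~ Binomial(n=11, p=0.294).
P(X=4) = C(11,4) · p^4 · (1−p)^7
= 330 · 0.0074712 · 0.087424 = 0.215544

0.2155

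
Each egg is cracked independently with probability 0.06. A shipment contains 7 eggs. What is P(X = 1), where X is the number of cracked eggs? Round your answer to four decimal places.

X ~ Binomial(n=7, p=0.06).
P(X=1) = C(7,1) · p^1 · (1−p)^6
= 7 · 0.06 · 0.68987 = 0.289745

0.2897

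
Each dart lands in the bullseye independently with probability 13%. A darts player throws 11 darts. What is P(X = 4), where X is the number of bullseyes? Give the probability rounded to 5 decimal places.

0.03556

X ~ Binomial(n=11, p=0.13).
P(X=4) = C(11,4) · p^4 · (1−p)^7
= 330 · 0.00028561 · 0.37725 = 0.0355568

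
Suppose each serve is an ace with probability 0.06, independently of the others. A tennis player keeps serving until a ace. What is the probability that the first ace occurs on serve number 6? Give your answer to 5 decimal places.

Geometric (trials to first success), p = 0.06.
P(Y = 6) = (1−p)^5 · p = 0.7339 · 0.06 = 0.0440342

0.04403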